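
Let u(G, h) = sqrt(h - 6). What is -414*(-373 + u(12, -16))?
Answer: 154422 - 414*I*sqrt(22) ≈ 1.5442e+5 - 1941.8*I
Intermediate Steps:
u(G, h) = sqrt(-6 + h)
-414*(-373 + u(12, -16)) = -414*(-373 + sqrt(-6 - 16)) = -414*(-373 + sqrt(-22)) = -414*(-373 + I*sqrt(22)) = 154422 - 414*I*sqrt(22)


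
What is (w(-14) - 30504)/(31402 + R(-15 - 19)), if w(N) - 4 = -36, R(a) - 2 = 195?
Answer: -30536/31599 ≈ -0.96636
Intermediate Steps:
R(a) = 197 (R(a) = 2 + 195 = 197)
w(N) = -32 (w(N) = 4 - 36 = -32)
(w(-14) - 30504)/(31402 + R(-15 - 19)) = (-32 - 30504)/(31402 + 197) = -30536/31599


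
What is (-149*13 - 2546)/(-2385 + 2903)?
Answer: -4483/518 ≈ -8.6544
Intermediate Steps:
(-149*13 - 2546)/(-2385 + 2903) = (-1937 - 2546)/518 = -4483*1/518 = -4483/518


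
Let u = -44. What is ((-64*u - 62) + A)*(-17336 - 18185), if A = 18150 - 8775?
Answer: -430834209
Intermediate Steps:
A = 9375
((-64*u - 62) + A)*(-17336 - 18185) = ((-64*(-44) - 62) + 9375)*(-17336 - 18185) = ((2816 - 62) + 9375)*(-35521) = (2754 + 9375)*(-35521) = 12129*(-35521) = -430834209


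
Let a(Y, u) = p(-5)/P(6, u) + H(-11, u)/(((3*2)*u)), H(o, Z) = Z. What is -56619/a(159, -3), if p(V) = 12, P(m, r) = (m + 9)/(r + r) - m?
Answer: 5775138/127 ≈ 45474.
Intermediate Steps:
P(m, r) = -m + (9 + m)/(2*r) (P(m, r) = (9 + m)/((2*r)) - m = (9 + m)*(1/(2*r)) - m = (9 + m)/(2*r) - m = -m + (9 + m)/(2*r))
a(Y, u) = ⅙ + 24*u/(15 - 12*u) (a(Y, u) = 12/(((9 + 6 - 2*6*u)/(2*u))) + u/(((3*2)*u)) = 12/(((9 + 6 - 12*u)/(2*u))) + u/((6*u)) = 12/(((15 - 12*u)/(2*u))) + u*(1/(6*u)) = 12*(2*u/(15 - 12*u)) + ⅙ = 24*u/(15 - 12*u) + ⅙ = ⅙ + 24*u/(15 - 12*u))
-56619/a(159, -3) = -56619*6*(-5 + 4*(-3))/(-5 - 44*(-3)) = -56619*6*(-5 - 12)/(-5 + 132) = -56619/((⅙)*127/(-17)) = -56619/((⅙)*(-1/17)*127) = -56619/(-127/102) = -56619*(-102/127) = 5775138/127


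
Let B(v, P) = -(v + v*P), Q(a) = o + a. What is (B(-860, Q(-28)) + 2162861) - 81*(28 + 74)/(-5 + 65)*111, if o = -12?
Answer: 21140363/10 ≈ 2.1140e+6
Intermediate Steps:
Q(a) = -12 + a
B(v, P) = -v - P*v (B(v, P) = -(v + P*v) = -v - P*v)
(B(-860, Q(-28)) + 2162861) - 81*(28 + 74)/(-5 + 65)*111 = (-1*(-860)*(1 + (-12 - 28)) + 2162861) - 81*(28 + 74)/(-5 + 65)*111 = (-1*(-860)*(1 - 40) + 2162861) - 8262/60*111 = (-1*(-860)*(-39) + 2162861) - 8262/60*111 = (-33540 + 2162861) - 81*17/10*111 = 2129321 - 1377/10*111 = 2129321 - 152847/10 = 21140363/10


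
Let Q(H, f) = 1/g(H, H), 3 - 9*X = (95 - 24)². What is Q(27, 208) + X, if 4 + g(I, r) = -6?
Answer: -50389/90 ≈ -559.88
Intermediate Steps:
g(I, r) = -10 (g(I, r) = -4 - 6 = -10)
X = -5038/9 (X = ⅓ - (95 - 24)²/9 = ⅓ - ⅑*71² = ⅓ - ⅑*5041 = ⅓ - 5041/9 = -5038/9 ≈ -559.78)
Q(H, f) = -⅒ (Q(H, f) = 1/(-10) = -⅒)
Q(27, 208) + X = -⅒ - 5038/9 = -50389/90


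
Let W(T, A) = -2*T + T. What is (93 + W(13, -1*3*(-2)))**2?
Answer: 6400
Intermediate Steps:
W(T, A) = -T
(93 + W(13, -1*3*(-2)))**2 = (93 - 1*13)**2 = (93 - 13)**2 = 80**2 = 6400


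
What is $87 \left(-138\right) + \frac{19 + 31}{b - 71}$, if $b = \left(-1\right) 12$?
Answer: $- \frac{996548}{83} \approx -12007.0$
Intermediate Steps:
$b = -12$
$87 \left(-138\right) + \frac{19 + 31}{b - 71} = 87 \left(-138\right) + \frac{19 + 31}{-12 - 71} = -12006 + \frac{50}{-83} = -12006 + 50 \left(- \frac{1}{83}\right) = -12006 - \frac{50}{83} = - \frac{996548}{83}$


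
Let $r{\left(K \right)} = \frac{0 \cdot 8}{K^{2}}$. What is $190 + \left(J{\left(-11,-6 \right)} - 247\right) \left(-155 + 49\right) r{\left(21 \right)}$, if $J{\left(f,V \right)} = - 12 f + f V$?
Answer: $190$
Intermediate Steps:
$J{\left(f,V \right)} = - 12 f + V f$
$r{\left(K \right)} = 0$ ($r{\left(K \right)} = \frac{0}{K^{2}} = 0$)
$190 + \left(J{\left(-11,-6 \right)} - 247\right) \left(-155 + 49\right) r{\left(21 \right)} = 190 + \left(- 11 \left(-12 - 6\right) - 247\right) \left(-155 + 49\right) 0 = 190 + \left(\left(-11\right) \left(-18\right) - 247\right) \left(-106\right) 0 = 190 + \left(198 - 247\right) \left(-106\right) 0 = 190 + \left(-49\right) \left(-106\right) 0 = 190 + 5194 \cdot 0 = 190 + 0 = 190$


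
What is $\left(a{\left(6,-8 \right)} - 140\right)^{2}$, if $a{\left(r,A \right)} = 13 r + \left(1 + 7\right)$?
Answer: $2916$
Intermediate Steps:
$a{\left(r,A \right)} = 8 + 13 r$ ($a{\left(r,A \right)} = 13 r + 8 = 8 + 13 r$)
$\left(a{\left(6,-8 \right)} - 140\right)^{2} = \left(\left(8 + 13 \cdot 6\right) - 140\right)^{2} = \left(\left(8 + 78\right) - 140\right)^{2} = \left(86 - 140\right)^{2} = \left(-54\right)^{2} = 2916$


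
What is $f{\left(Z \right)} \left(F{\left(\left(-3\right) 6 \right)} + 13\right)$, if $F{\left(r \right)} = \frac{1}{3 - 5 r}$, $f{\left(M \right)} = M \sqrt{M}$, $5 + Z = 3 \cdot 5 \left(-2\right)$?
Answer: $- \frac{42350 i \sqrt{35}}{93} \approx - 2694.0 i$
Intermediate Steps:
$Z = -35$ ($Z = -5 + 3 \cdot 5 \left(-2\right) = -5 + 15 \left(-2\right) = -5 - 30 = -35$)
$f{\left(M \right)} = M^{\frac{3}{2}}$
$f{\left(Z \right)} \left(F{\left(\left(-3\right) 6 \right)} + 13\right) = \left(-35\right)^{\frac{3}{2}} \left(- \frac{1}{-3 + 5 \left(\left(-3\right) 6\right)} + 13\right) = - 35 i \sqrt{35} \left(- \frac{1}{-3 + 5 \left(-18\right)} + 13\right) = - 35 i \sqrt{35} \left(- \frac{1}{-3 - 90} + 13\right) = - 35 i \sqrt{35} \left(- \frac{1}{-93} + 13\right) = - 35 i \sqrt{35} \left(\left(-1\right) \left(- \frac{1}{93}\right) + 13\right) = - 35 i \sqrt{35} \left(\frac{1}{93} + 13\right) = - 35 i \sqrt{35} \cdot \frac{1210}{93} = - \frac{42350 i \sqrt{35}}{93}$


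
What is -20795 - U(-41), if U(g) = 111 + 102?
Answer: -21008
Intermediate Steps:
U(g) = 213
-20795 - U(-41) = -20795 - 1*213 = -20795 - 213 = -21008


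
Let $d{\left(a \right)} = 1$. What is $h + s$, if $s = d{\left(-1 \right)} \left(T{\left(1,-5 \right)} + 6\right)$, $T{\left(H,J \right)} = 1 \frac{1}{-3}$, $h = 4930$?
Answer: $\frac{14807}{3} \approx 4935.7$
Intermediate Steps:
$T{\left(H,J \right)} = - \frac{1}{3}$ ($T{\left(H,J \right)} = 1 \left(- \frac{1}{3}\right) = - \frac{1}{3}$)
$s = \frac{17}{3}$ ($s = 1 \left(- \frac{1}{3} + 6\right) = 1 \cdot \frac{17}{3} = \frac{17}{3} \approx 5.6667$)
$h + s = 4930 + \frac{17}{3} = \frac{14807}{3}$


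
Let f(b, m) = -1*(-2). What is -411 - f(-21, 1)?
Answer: -413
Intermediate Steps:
f(b, m) = 2
-411 - f(-21, 1) = -411 - 1*2 = -411 - 2 = -413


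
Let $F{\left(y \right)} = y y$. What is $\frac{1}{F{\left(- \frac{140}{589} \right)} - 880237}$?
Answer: $- \frac{346921}{305372680677} \approx -1.1361 \cdot 10^{-6}$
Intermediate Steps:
$F{\left(y \right)} = y^{2}$
$\frac{1}{F{\left(- \frac{140}{589} \right)} - 880237} = \frac{1}{\left(- \frac{140}{589}\right)^{2} - 880237} = \frac{1}{\frac{19600}{346921} - 880237} = \frac{1}{- \frac{305372680677}{346921}} = - \frac{346921}{305372680677}$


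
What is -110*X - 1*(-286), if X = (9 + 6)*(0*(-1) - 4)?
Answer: 6886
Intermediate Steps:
X = -60 (X = 15*(0 - 4) = 15*(-4) = -60)
-110*X - 1*(-286) = -110*(-60) - 1*(-286) = 6600 + 286 = 6886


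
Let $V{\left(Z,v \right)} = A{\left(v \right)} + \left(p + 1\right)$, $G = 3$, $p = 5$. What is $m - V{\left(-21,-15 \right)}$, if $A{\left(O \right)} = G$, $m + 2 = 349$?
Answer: $338$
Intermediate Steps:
$m = 347$ ($m = -2 + 349 = 347$)
$A{\left(O \right)} = 3$
$V{\left(Z,v \right)} = 9$ ($V{\left(Z,v \right)} = 3 + \left(5 + 1\right) = 3 + 6 = 9$)
$m - V{\left(-21,-15 \right)} = 347 - 9 = 338$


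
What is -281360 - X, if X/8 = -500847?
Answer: 3725416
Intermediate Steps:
X = -4006776 (X = 8*(-500847) = -4006776)
-281360 - X = -281360 - 1*(-4006776) = -281360 + 4006776 = 3725416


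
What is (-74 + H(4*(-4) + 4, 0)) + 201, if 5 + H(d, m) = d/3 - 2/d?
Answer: 709/6 ≈ 118.17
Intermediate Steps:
H(d, m) = -5 - 2/d + d/3 (H(d, m) = -5 + (d/3 - 2/d) = -5 + (-2/d + d/3) = -5 - 2/d + d/3)
(-74 + H(4*(-4) + 4, 0)) + 201 = (-74 + (-5 - 2/(4*(-4) + 4) + (4*(-4) + 4)/3)) + 201 = (-74 + (-5 - 2/(-16 + 4) + (-16 + 4)/3)) + 201 = (-74 + (-5 - 2/(-12) + (1/3)*(-12))) + 201 = (-74 + (-5 - 2*(-1/12) - 4)) + 201 = (-74 + (-5 + 1/6 - 4)) + 201 = (-74 - 53/6) + 201 = -497/6 + 201 = 709/6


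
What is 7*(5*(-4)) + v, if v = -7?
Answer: -147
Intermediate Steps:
7*(5*(-4)) + v = 7*(5*(-4)) - 7 = 7*(-20) - 7 = -140 - 7 = -147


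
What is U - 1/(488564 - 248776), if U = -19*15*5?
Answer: -341697901/239788 ≈ -1425.0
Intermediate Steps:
U = -1425 (U = -285*5 = -1425)
U - 1/(488564 - 248776) = -1425 - 1/(488564 - 248776) = -1425 - 1/239788 = -341697901/239788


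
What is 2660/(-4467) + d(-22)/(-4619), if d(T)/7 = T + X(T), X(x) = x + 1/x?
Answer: -240004219/453927606 ≈ -0.52873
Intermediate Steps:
d(T) = 7/T + 14*T (d(T) = 7*(T + (T + 1/T)) = 7*(1/T + 2*T) = 7/T + 14*T)
2660/(-4467) + d(-22)/(-4619) = 2660/(-4467) + (7/(-22) + 14*(-22))/(-4619) = 2660*(-1/4467) + (7*(-1/22) - 308)*(-1/4619) = -2660/4467 + (-7/22 - 308)*(-1/4619) = -2660/4467 - 6783/22*(-1/4619) = -2660/4467 + 6783/101618 = -240004219/453927606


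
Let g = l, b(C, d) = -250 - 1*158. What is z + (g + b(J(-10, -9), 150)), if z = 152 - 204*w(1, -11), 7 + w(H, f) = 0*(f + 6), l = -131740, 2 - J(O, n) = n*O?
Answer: -130568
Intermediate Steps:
J(O, n) = 2 - O*n (J(O, n) = 2 - n*O = 2 - O*n)
b(C, d) = -408 (b(C, d) = -250 - 158 = -408)
g = -131740
w(H, f) = -7 (w(H, f) = -7 + 0*(f + 6) = -7 + 0*(6 + f) = -7 + 0 = -7)
z = 1580 (z = 152 - 204*(-7) = 152 + 1428 = 1580)
z + (g + b(J(-10, -9), 150)) = 1580 + (-131740 - 408) = 1580 - 132148 = -130568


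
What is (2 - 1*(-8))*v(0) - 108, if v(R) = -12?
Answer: -228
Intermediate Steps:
(2 - 1*(-8))*v(0) - 108 = (2 - 1*(-8))*(-12) - 108 = (2 + 8)*(-12) - 108 = 10*(-12) - 108 = -120 - 108 = -228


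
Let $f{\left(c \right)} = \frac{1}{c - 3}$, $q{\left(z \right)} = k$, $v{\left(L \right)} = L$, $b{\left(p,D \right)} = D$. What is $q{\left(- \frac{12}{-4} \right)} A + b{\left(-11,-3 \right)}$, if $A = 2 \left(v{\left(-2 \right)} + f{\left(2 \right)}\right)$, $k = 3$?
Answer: $-21$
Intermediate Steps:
$q{\left(z \right)} = 3$
$f{\left(c \right)} = \frac{1}{-3 + c}$
$A = -6$ ($A = 2 \left(-2 + \frac{1}{-3 + 2}\right) = 2 \left(-2 + \frac{1}{-1}\right) = 2 \left(-2 - 1\right) = 2 \left(-3\right) = -6$)
$q{\left(- \frac{12}{-4} \right)} A + b{\left(-11,-3 \right)} = 3 \left(-6\right) - 3 = -18 - 3 = -21$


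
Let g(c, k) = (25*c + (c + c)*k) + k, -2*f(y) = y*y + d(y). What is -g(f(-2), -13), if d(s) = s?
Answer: 12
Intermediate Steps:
f(y) = -y/2 - y**2/2 (f(y) = -(y*y + y)/2 = -(y**2 + y)/2 = -(y + y**2)/2 = -y/2 - y**2/2)
g(c, k) = k + 25*c + 2*c*k (g(c, k) = (25*c + (2*c)*k) + k = (25*c + 2*c*k) + k = k + 25*c + 2*c*k)
-g(f(-2), -13) = -(-13 + 25*((1/2)*(-2)*(-1 - 1*(-2))) + 2*((1/2)*(-2)*(-1 - 1*(-2)))*(-13)) = -(-13 + 25*((1/2)*(-2)*(-1 + 2)) + 2*((1/2)*(-2)*(-1 + 2))*(-13)) = -(-13 + 25*((1/2)*(-2)*1) + 2*((1/2)*(-2)*1)*(-13)) = -(-13 + 25*(-1) + 2*(-1)*(-13)) = -(-13 - 25 + 26) = -1*(-12) = 12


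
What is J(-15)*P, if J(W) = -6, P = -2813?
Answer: 16878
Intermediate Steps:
J(-15)*P = -6*(-2813) = 16878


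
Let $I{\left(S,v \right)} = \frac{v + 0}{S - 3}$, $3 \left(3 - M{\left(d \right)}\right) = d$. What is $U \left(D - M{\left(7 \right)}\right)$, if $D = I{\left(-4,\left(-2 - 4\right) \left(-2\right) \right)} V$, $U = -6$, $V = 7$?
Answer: $76$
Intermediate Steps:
$M{\left(d \right)} = 3 - \frac{d}{3}$
$I{\left(S,v \right)} = \frac{v}{-3 + S}$
$D = -12$ ($D = \frac{\left(-2 - 4\right) \left(-2\right)}{-3 - 4} \cdot 7 = \frac{\left(-6\right) \left(-2\right)}{-7} \cdot 7 = 12 \left(- \frac{1}{7}\right) 7 = \left(- \frac{12}{7}\right) 7 = -12$)
$U \left(D - M{\left(7 \right)}\right) = - 6 \left(-12 - \left(3 - \frac{7}{3}\right)\right) = - 6 \left(-12 - \frac{2}{3}\right) = \left(-6\right) \left(- \frac{38}{3}\right) = 76$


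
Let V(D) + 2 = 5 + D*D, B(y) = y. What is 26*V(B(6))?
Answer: 1014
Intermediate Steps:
V(D) = 3 + D² (V(D) = -2 + (5 + D*D) = -2 + (5 + D²) = 3 + D²)
26*V(B(6)) = 26*(3 + 6²) = 26*(3 + 36) = 26*39 = 1014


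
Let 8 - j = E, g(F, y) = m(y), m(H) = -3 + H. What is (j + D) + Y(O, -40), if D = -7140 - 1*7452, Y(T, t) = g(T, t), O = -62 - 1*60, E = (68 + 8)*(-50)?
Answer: -10827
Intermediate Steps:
g(F, y) = -3 + y
E = -3800 (E = 76*(-50) = -3800)
O = -122 (O = -62 - 60 = -122)
j = 3808 (j = 8 - 1*(-3800) = 8 + 3800 = 3808)
Y(T, t) = -3 + t
D = -14592 (D = -7140 - 7452 = -14592)
(j + D) + Y(O, -40) = (3808 - 14592) + (-3 - 40) = -10784 - 43 = -10827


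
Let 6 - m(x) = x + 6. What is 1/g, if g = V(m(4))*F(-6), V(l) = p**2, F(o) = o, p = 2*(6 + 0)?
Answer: -1/864 ≈ -0.0011574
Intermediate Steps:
m(x) = -x (m(x) = 6 - (x + 6) = 6 - (6 + x) = 6 + (-6 - x) = -x)
p = 12 (p = 2*6 = 12)
V(l) = 144 (V(l) = 12**2 = 144)
g = -864 (g = 144*(-6) = -864)
1/g = 1/(-864) = -1/864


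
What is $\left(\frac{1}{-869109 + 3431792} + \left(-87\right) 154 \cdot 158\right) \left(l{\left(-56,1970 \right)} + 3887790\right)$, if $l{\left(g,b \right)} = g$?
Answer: $- \frac{21090578439327468914}{2562683} \approx -8.2299 \cdot 10^{12}$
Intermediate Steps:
$\left(\frac{1}{-869109 + 3431792} + \left(-87\right) 154 \cdot 158\right) \left(l{\left(-56,1970 \right)} + 3887790\right) = \left(\frac{1}{-869109 + 3431792} + \left(-87\right) 154 \cdot 158\right) \left(-56 + 3887790\right) = \left(\frac{1}{2562683} - 2116884\right) 3887734 = \left(- \frac{5424902639771}{2562683}\right) 3887734 = - \frac{21090578439327468914}{2562683}$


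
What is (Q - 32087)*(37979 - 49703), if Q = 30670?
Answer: 16612908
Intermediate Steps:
(Q - 32087)*(37979 - 49703) = (30670 - 32087)*(37979 - 49703) = -1417*(-11724) = 16612908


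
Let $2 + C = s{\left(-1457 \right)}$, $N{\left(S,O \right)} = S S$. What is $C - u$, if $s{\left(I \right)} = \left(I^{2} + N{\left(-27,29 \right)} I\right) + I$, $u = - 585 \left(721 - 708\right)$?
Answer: $1066842$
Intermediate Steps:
$N{\left(S,O \right)} = S^{2}$
$u = -7605$ ($u = \left(-585\right) 13 = -7605$)
$s{\left(I \right)} = I^{2} + 730 I$ ($s{\left(I \right)} = \left(I^{2} + \left(-27\right)^{2} I\right) + I = \left(I^{2} + 729 I\right) + I = I^{2} + 730 I$)
$C = 1059237$ ($C = -2 - 1457 \left(730 - 1457\right) = -2 - -1059239 = -2 + 1059239 = 1059237$)
$C - u = 1059237 - -7605 = 1059237 + 7605 = 1066842$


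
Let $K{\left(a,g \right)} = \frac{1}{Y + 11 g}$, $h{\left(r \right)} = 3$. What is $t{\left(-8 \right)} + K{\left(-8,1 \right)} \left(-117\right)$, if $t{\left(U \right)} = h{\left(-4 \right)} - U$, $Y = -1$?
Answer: $- \frac{7}{10} \approx -0.7$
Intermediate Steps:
$t{\left(U \right)} = 3 - U$
$K{\left(a,g \right)} = \frac{1}{-1 + 11 g}$
$t{\left(-8 \right)} + K{\left(-8,1 \right)} \left(-117\right) = \left(3 - -8\right) + \frac{1}{-1 + 11 \cdot 1} \left(-117\right) = \left(3 + 8\right) + \frac{1}{-1 + 11} \left(-117\right) = 11 + \frac{1}{10} \left(-117\right) = 11 - \frac{117}{10} = - \frac{7}{10}$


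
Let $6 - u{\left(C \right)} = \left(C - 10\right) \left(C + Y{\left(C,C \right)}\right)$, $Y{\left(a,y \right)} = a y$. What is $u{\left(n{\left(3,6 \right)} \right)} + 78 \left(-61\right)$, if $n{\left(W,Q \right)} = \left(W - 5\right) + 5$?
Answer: $-4668$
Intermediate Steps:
$n{\left(W,Q \right)} = W$ ($n{\left(W,Q \right)} = \left(-5 + W\right) + 5 = W$)
$u{\left(C \right)} = 6 - \left(-10 + C\right) \left(C + C^{2}\right)$ ($u{\left(C \right)} = 6 - \left(C - 10\right) \left(C + C C\right) = 6 - \left(-10 + C\right) \left(C + C^{2}\right)$)
$u{\left(n{\left(3,6 \right)} \right)} + 78 \left(-61\right) = \left(6 - 3^{3} + 9 \cdot 3^{2} + 10 \cdot 3\right) + 78 \left(-61\right) = \left(6 - 27 + 9 \cdot 9 + 30\right) - 4758 = \left(6 - 27 + 81 + 30\right) - 4758 = 90 - 4758 = -4668$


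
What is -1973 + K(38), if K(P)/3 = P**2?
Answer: 2359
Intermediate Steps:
K(P) = 3*P**2
-1973 + K(38) = -1973 + 3*38**2 = -1973 + 3*1444 = -1973 + 4332 = 2359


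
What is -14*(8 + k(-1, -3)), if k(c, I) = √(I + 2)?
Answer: -112 - 14*I ≈ -112.0 - 14.0*I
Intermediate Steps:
k(c, I) = √(2 + I)
-14*(8 + k(-1, -3)) = -14*(8 + √(2 - 3)) = -14*(8 + √(-1)) = -14*(8 + I) = -112 - 14*I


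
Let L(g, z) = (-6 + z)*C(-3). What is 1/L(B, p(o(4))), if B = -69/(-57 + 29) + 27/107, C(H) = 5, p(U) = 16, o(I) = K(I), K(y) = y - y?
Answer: 1/50 ≈ 0.020000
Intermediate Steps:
K(y) = 0
o(I) = 0
B = 8139/2996 (B = -69/(-28) + 27*(1/107) = -69*(-1/28) + 27/107 = 69/28 + 27/107 = 8139/2996 ≈ 2.7166)
L(g, z) = -30 + 5*z (L(g, z) = (-6 + z)*5 = -30 + 5*z)
1/L(B, p(o(4))) = 1/(-30 + 5*16) = 1/(-30 + 80) = 1/50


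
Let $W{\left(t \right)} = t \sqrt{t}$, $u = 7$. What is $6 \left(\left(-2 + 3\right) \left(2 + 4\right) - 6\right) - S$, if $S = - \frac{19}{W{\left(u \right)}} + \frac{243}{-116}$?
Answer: $\frac{243}{116} + \frac{19 \sqrt{7}}{49} \approx 3.1207$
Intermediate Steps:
$W{\left(t \right)} = t^{\frac{3}{2}}$
$S = - \frac{243}{116} - \frac{19 \sqrt{7}}{49}$ ($S = - \frac{19}{7^{\frac{3}{2}}} + \frac{243}{-116} = - \frac{19}{7 \sqrt{7}} + 243 \left(- \frac{1}{116}\right) = - 19 \frac{\sqrt{7}}{49} - \frac{243}{116} = - \frac{19 \sqrt{7}}{49} - \frac{243}{116} = - \frac{243}{116} - \frac{19 \sqrt{7}}{49} \approx -3.1207$)
$6 \left(\left(-2 + 3\right) \left(2 + 4\right) - 6\right) - S = 6 \left(\left(-2 + 3\right) \left(2 + 4\right) - 6\right) - \left(- \frac{243}{116} - \frac{19 \sqrt{7}}{49}\right) = 6 \left(1 \cdot 6 - 6\right) + \left(\frac{243}{116} + \frac{19 \sqrt{7}}{49}\right) = 6 \left(6 - 6\right) + \left(\frac{243}{116} + \frac{19 \sqrt{7}}{49}\right) = 6 \cdot 0 + \left(\frac{243}{116} + \frac{19 \sqrt{7}}{49}\right) = 0 + \left(\frac{243}{116} + \frac{19 \sqrt{7}}{49}\right) = \frac{243}{116} + \frac{19 \sqrt{7}}{49}$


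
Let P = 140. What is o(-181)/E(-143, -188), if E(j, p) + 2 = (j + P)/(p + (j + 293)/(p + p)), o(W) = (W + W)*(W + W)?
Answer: -2320723718/35137 ≈ -66048.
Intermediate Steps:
o(W) = 4*W**2 (o(W) = (2*W)*(2*W) = 4*W**2)
E(j, p) = -2 + (140 + j)/(p + (293 + j)/(2*p)) (E(j, p) = -2 + (j + 140)/(p + (j + 293)/(p + p)) = -2 + (140 + j)/(p + (293 + j)/((2*p))) = -2 + (140 + j)/(p + (293 + j)*(1/(2*p))) = -2 + (140 + j)/(p + (293 + j)/(2*p)))
o(-181)/E(-143, -188) = (4*(-181)**2)/((2*(-293 - 1*(-143) - 2*(-188)**2 + 140*(-188) - 143*(-188))/(293 - 143 + 2*(-188)**2))) = (4*32761)/((2*(-293 + 143 - 2*35344 - 26320 + 26884)/(293 - 143 + 2*35344))) = 131044/((2*(-293 + 143 - 70688 - 26320 + 26884)/(293 - 143 + 70688))) = 131044/((2*(-70274)/70838)) = 131044/((2*(1/70838)*(-70274))) = 131044/(-70274/35419) = 131044*(-35419/70274) = -2320723718/35137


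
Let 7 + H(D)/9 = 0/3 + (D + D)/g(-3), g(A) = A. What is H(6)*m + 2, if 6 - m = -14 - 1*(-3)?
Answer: -1681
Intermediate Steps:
m = 17 (m = 6 - (-14 - 1*(-3)) = 6 - (-14 + 3) = 6 - 1*(-11) = 6 + 11 = 17)
H(D) = -63 - 6*D (H(D) = -63 + 9*(0/3 + (D + D)/(-3)) = -63 + 9*(0*(1/3) + (2*D)*(-1/3)) = -63 + 9*(0 - 2*D/3) = -63 + 9*(-2*D/3) = -63 - 6*D)
H(6)*m + 2 = (-63 - 6*6)*17 + 2 = (-63 - 36)*17 + 2 = -99*17 + 2 = -1683 + 2 = -1681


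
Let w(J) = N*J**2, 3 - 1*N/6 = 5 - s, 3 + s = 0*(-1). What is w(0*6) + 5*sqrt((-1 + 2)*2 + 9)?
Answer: 5*sqrt(11) ≈ 16.583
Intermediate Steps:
s = -3 (s = -3 + 0*(-1) = -3 + 0 = -3)
N = -30 (N = 18 - 6*(5 - 1*(-3)) = 18 - 6*(5 + 3) = 18 - 6*8 = 18 - 48 = -30)
w(J) = -30*J**2
w(0*6) + 5*sqrt((-1 + 2)*2 + 9) = -30*(0*6)**2 + 5*sqrt((-1 + 2)*2 + 9) = -30*0**2 + 5*sqrt(1*2 + 9) = -30*0 + 5*sqrt(2 + 9) = 0 + 5*sqrt(11) = 5*sqrt(11)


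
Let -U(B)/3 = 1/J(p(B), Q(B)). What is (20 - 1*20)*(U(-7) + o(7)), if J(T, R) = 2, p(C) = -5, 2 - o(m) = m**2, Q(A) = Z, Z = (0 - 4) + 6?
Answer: 0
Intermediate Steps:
Z = 2 (Z = -4 + 6 = 2)
Q(A) = 2
o(m) = 2 - m**2
U(B) = -3/2
(20 - 1*20)*(U(-7) + o(7)) = (20 - 1*20)*(-3/2 + (2 - 1*7**2)) = (20 - 20)*(-3/2 + (2 - 1*49)) = 0*(-3/2 + (2 - 49)) = 0*(-3/2 - 47) = 0*(-97/2) = 0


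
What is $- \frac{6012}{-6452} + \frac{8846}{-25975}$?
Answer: $\frac{24771827}{41897675} \approx 0.59125$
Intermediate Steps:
$- \frac{6012}{-6452} + \frac{8846}{-25975} = \left(-6012\right) \left(- \frac{1}{6452}\right) + 8846 \left(- \frac{1}{25975}\right) = \frac{1503}{1613} - \frac{8846}{25975} = \frac{24771827}{41897675}$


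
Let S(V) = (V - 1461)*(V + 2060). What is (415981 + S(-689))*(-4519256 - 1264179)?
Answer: 14641743103015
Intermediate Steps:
S(V) = (-1461 + V)*(2060 + V)
(415981 + S(-689))*(-4519256 - 1264179) = (415981 + (-3009660 + (-689)² + 599*(-689)))*(-4519256 - 1264179) = (415981 + (-3009660 + 474721 - 412711))*(-5783435) = (415981 - 2947650)*(-5783435) = -2531669*(-5783435) = 14641743103015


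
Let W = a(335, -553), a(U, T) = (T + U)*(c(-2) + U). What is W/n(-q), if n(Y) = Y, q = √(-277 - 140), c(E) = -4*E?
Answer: -74774*I*√417/417 ≈ -3661.7*I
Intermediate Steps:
a(U, T) = (8 + U)*(T + U) (a(U, T) = (T + U)*(-4*(-2) + U) = (T + U)*(8 + U) = (8 + U)*(T + U))
q = I*√417 (q = √(-417) = I*√417 ≈ 20.421*I)
W = -74774 (W = 335² + 8*(-553) + 8*335 - 553*335 = 112225 - 4424 + 2680 - 185255 = -74774)
W/n(-q) = -74774*I*√417/417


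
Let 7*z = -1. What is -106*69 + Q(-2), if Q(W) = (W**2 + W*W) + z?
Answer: -51143/7 ≈ -7306.1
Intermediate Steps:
z = -1/7 (z = (1/7)*(-1) = -1/7 ≈ -0.14286)
Q(W) = -1/7 + 2*W**2 (Q(W) = (W**2 + W*W) - 1/7 = (W**2 + W**2) - 1/7 = 2*W**2 - 1/7 = -1/7 + 2*W**2)
-106*69 + Q(-2) = -106*69 + (-1/7 + 2*(-2)**2) = -7314 + (-1/7 + 2*4) = -7314 + (-1/7 + 8) = -7314 + 55/7 = -51143/7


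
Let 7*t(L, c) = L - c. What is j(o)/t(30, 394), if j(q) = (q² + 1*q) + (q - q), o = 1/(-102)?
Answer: 101/541008 ≈ 0.00018669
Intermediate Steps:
o = -1/102 ≈ -0.0098039
t(L, c) = -c/7 + L/7 (t(L, c) = (L - c)/7 = -c/7 + L/7)
j(q) = q + q² (j(q) = (q² + q) + 0 = (q + q²) + 0 = q + q²)
j(o)/t(30, 394) = (-(1 - 1/102)/102)/(-⅐*394 + (⅐)*30) = (-1/102*101/102)/(-394/7 + 30/7) = -101/10404/(-52) = -101/10404*(-1/52) = 101/541008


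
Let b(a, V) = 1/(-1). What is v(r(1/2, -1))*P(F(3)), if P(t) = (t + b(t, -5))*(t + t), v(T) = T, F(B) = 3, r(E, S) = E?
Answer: 6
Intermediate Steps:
b(a, V) = -1
P(t) = 2*t*(-1 + t) (P(t) = (t - 1)*(t + t) = (-1 + t)*(2*t) = 2*t*(-1 + t))
v(r(1/2, -1))*P(F(3)) = (2*3*(-1 + 3))/2 = (2*3*2)/2 = (½)*12 = 6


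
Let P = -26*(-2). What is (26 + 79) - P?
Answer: 53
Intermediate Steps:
P = 52
(26 + 79) - P = (26 + 79) - 1*52 = 105 - 52 = 53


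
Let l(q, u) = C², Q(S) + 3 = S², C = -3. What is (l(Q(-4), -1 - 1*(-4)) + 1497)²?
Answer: 2268036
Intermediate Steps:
Q(S) = -3 + S²
l(q, u) = 9 (l(q, u) = (-3)² = 9)
(l(Q(-4), -1 - 1*(-4)) + 1497)² = (9 + 1497)² = 1506² = 2268036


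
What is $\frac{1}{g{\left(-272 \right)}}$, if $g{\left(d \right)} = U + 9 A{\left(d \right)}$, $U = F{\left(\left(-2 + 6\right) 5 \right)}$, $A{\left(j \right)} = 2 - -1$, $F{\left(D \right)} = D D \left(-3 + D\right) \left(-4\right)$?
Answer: $- \frac{1}{27173} \approx -3.6801 \cdot 10^{-5}$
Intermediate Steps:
$F{\left(D \right)} = - 4 D^{2} \left(-3 + D\right)$ ($F{\left(D \right)} = D^{2} \left(-3 + D\right) \left(-4\right) = - 4 D^{2} \left(-3 + D\right)$)
$A{\left(j \right)} = 3$ ($A{\left(j \right)} = 2 + 1 = 3$)
$U = -27200$ ($U = 4 \left(\left(-2 + 6\right) 5\right)^{2} \left(3 - \left(-2 + 6\right) 5\right) = 4 \left(4 \cdot 5\right)^{2} \left(3 - 4 \cdot 5\right) = 4 \cdot 20^{2} \left(3 - 20\right) = 4 \cdot 400 \left(3 - 20\right) = 4 \cdot 400 \left(-17\right) = -27200$)
$g{\left(d \right)} = -27173$ ($g{\left(d \right)} = -27200 + 9 \cdot 3 = -27200 + 27 = -27173$)
$\frac{1}{g{\left(-272 \right)}} = \frac{1}{-27173} = - \frac{1}{27173}$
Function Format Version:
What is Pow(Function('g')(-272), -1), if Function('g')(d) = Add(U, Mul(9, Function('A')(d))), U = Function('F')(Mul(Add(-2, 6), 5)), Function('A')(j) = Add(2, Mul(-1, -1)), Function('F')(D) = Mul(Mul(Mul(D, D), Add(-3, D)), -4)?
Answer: Rational(-1, 27173) ≈ -3.6801e-5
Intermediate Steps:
Function('F')(D) = Mul(-4, Pow(D, 2), Add(-3, D)) (Function('F')(D) = Mul(Mul(Pow(D, 2), Add(-3, D)), -4) = Mul(-4, Pow(D, 2), Add(-3, D)))
Function('A')(j) = 3 (Function('A')(j) = Add(2, 1) = 3)
U = -27200 (U = Mul(4, Pow(Mul(Add(-2, 6), 5), 2), Add(3, Mul(-1, Mul(Add(-2, 6), 5)))) = Mul(4, Pow(Mul(4, 5), 2), Add(3, Mul(-1, Mul(4, 5)))) = Mul(4, Pow(20, 2), Add(3, Mul(-1, 20))) = Mul(4, 400, Add(3, -20)) = Mul(4, 400, -17) = -27200)
Function('g')(d) = -27173 (Function('g')(d) = Add(-27200, Mul(9, 3)) = Add(-27200, 27) = -27173)
Pow(Function('g')(-272), -1) = Pow(-27173, -1) = Rational(-1, 27173)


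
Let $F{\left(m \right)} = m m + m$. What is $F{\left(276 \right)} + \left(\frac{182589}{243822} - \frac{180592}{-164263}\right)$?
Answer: $\frac{1020682656285201}{13350311062} \approx 76454.0$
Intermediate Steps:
$F{\left(m \right)} = m + m^{2}$ ($F{\left(m \right)} = m^{2} + m = m + m^{2}$)
$F{\left(276 \right)} + \left(\frac{182589}{243822} - \frac{180592}{-164263}\right) = 276 \left(1 + 276\right) + \left(\frac{182589}{243822} - \frac{180592}{-164263}\right) = 276 \cdot 277 + \left(182589 \cdot \frac{1}{243822} - - \frac{180592}{164263}\right) = 76452 + \left(\frac{60863}{81274} + \frac{180592}{164263}\right) = 76452 + \frac{24674973177}{13350311062} = \frac{1020682656285201}{13350311062}$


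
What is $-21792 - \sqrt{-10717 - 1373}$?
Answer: $-21792 - i \sqrt{12090} \approx -21792.0 - 109.95 i$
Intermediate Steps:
$-21792 - \sqrt{-10717 - 1373} = -21792 - \sqrt{-12090} = -21792 - i \sqrt{12090}$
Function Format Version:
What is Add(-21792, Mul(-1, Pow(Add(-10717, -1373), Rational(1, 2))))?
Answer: Add(-21792, Mul(-1, I, Pow(12090, Rational(1, 2)))) ≈ Add(-21792., Mul(-109.95, I))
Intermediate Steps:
Add(-21792, Mul(-1, Pow(Add(-10717, -1373), Rational(1, 2)))) = Add(-21792, Mul(-1, Pow(-12090, Rational(1, 2)))) = Add(-21792, Mul(-1, Mul(I, Pow(12090, Rational(1, 2))))) = Add(-21792, Mul(-1, I, Pow(12090, Rational(1, 2))))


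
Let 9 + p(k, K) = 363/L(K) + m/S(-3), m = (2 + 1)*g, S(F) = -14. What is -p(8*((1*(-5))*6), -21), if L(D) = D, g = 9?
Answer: 395/14 ≈ 28.214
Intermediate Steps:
m = 27 (m = (2 + 1)*9 = 3*9 = 27)
p(k, K) = -153/14 + 363/K (p(k, K) = -9 + (363/K + 27/(-14)) = -9 + (363/K + 27*(-1/14)) = -9 + (363/K - 27/14) = -9 + (-27/14 + 363/K) = -153/14 + 363/K)
-p(8*((1*(-5))*6), -21) = -(-153/14 + 363/(-21)) = -(-153/14 + 363*(-1/21)) = -(-153/14 - 121/7) = -1*(-395/14) = 395/14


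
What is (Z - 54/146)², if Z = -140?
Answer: 105001009/5329 ≈ 19704.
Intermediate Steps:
(Z - 54/146)² = (-140 - 54/146)² = (-140 - 54*1/146)² = (-140 - 27/73)² = (-10247/73)² = 105001009/5329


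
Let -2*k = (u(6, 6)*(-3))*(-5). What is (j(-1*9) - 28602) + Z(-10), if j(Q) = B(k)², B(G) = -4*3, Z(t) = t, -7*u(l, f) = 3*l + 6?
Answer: -28468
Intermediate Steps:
u(l, f) = -6/7 - 3*l/7 (u(l, f) = -(3*l + 6)/7 = -(6 + 3*l)/7 = -6/7 - 3*l/7)
k = 180/7 (k = -(-6/7 - 3/7*6)*(-3)*(-5)/2 = -(-6/7 - 18/7)*(-3)*(-5)/2 = -(-24/7*(-3))*(-5)/2 = -36*(-5)/7 = -½*(-360/7) = 180/7 ≈ 25.714)
B(G) = -12
j(Q) = 144 (j(Q) = (-12)² = 144)
(j(-1*9) - 28602) + Z(-10) = (144 - 28602) - 10 = -28458 - 10 = -28468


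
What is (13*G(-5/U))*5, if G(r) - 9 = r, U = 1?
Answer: 260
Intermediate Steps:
G(r) = 9 + r
(13*G(-5/U))*5 = (13*(9 - 5/1))*5 = (13*(9 - 5*1))*5 = (13*(9 - 5))*5 = (13*4)*5 = 52*5 = 260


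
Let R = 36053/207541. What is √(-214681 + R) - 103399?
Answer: -103399 + 2*I*√2311751120467022/207541 ≈ -1.034e+5 + 463.34*I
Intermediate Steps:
R = 36053/207541 (R = 36053*(1/207541) = 36053/207541 ≈ 0.17372)
√(-214681 + R) - 103399 = √(-214681 + 36053/207541) - 103399 = √(-44555073368/207541) - 103399 = 2*I*√2311751120467022/207541 - 103399 = -103399 + 2*I*√2311751120467022/207541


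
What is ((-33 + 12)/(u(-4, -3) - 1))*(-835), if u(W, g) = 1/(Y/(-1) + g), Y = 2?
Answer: -29225/2 ≈ -14613.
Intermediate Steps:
u(W, g) = 1/(-2 + g) (u(W, g) = 1/(2/(-1) + g) = 1/(2*(-1) + g) = 1/(-2 + g))
((-33 + 12)/(u(-4, -3) - 1))*(-835) = ((-33 + 12)/(1/(-2 - 3) - 1))*(-835) = -21/(1/(-5) - 1)*(-835) = -21/(-1/5 - 1)*(-835) = -21/(-6/5)*(-835) = -21*(-5/6)*(-835) = (35/2)*(-835) = -29225/2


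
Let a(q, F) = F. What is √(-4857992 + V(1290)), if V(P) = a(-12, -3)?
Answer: I*√4857995 ≈ 2204.1*I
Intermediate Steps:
V(P) = -3
√(-4857992 + V(1290)) = √(-4857992 - 3) = √(-4857995) = I*√4857995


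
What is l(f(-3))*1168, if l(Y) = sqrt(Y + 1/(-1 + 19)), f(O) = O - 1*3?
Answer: 584*I*sqrt(214)/3 ≈ 2847.7*I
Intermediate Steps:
f(O) = -3 + O (f(O) = O - 3 = -3 + O)
l(Y) = sqrt(1/18 + Y) (l(Y) = sqrt(Y + 1/18) = sqrt(1/18 + Y))
l(f(-3))*1168 = (sqrt(2 + 36*(-3 - 3))/6)*1168 = (sqrt(2 + 36*(-6))/6)*1168 = (sqrt(2 - 216)/6)*1168 = (sqrt(-214)/6)*1168 = ((I*sqrt(214))/6)*1168 = (I*sqrt(214)/6)*1168 = 584*I*sqrt(214)/3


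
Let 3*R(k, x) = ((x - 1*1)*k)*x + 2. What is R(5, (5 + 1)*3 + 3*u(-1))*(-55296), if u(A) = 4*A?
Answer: -2801664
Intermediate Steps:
R(k, x) = 2/3 + k*x*(-1 + x)/3 (R(k, x) = (((x - 1*1)*k)*x + 2)/3 = (((x - 1)*k)*x + 2)/3 = (((-1 + x)*k)*x + 2)/3 = ((k*(-1 + x))*x + 2)/3 = (k*x*(-1 + x) + 2)/3 = (2 + k*x*(-1 + x))/3 = 2/3 + k*x*(-1 + x)/3)
R(5, (5 + 1)*3 + 3*u(-1))*(-55296) = (2/3 - 1/3*5*((5 + 1)*3 + 3*(4*(-1))) + (1/3)*5*((5 + 1)*3 + 3*(4*(-1)))**2)*(-55296) = (2/3 - 1/3*5*(6*3 + 3*(-4)) + (1/3)*5*(6*3 + 3*(-4))**2)*(-55296) = (2/3 - 1/3*5*(18 - 12) + (1/3)*5*(18 - 12)**2)*(-55296) = (2/3 - 1/3*5*6 + (1/3)*5*6**2)*(-55296) = (2/3 - 10 + (1/3)*5*36)*(-55296) = (2/3 - 10 + 60)*(-55296) = (152/3)*(-55296) = -2801664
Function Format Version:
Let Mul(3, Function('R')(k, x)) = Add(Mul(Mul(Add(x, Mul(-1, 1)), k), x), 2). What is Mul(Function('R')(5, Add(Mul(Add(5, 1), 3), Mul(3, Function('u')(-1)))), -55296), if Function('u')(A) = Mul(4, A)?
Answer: -2801664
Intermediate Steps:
Function('R')(k, x) = Add(Rational(2, 3), Mul(Rational(1, 3), k, x, Add(-1, x))) (Function('R')(k, x) = Mul(Rational(1, 3), Add(Mul(Mul(Add(x, Mul(-1, 1)), k), x), 2)) = Mul(Rational(1, 3), Add(Mul(Mul(Add(x, -1), k), x), 2)) = Mul(Rational(1, 3), Add(Mul(Mul(Add(-1, x), k), x), 2)) = Mul(Rational(1, 3), Add(Mul(Mul(k, Add(-1, x)), x), 2)) = Mul(Rational(1, 3), Add(Mul(k, x, Add(-1, x)), 2)) = Mul(Rational(1, 3), Add(2, Mul(k, x, Add(-1, x)))) = Add(Rational(2, 3), Mul(Rational(1, 3), k, x, Add(-1, x))))
Mul(Function('R')(5, Add(Mul(Add(5, 1), 3), Mul(3, Function('u')(-1)))), -55296) = Mul(Add(Rational(2, 3), Mul(Rational(-1, 3), 5, Add(Mul(Add(5, 1), 3), Mul(3, Mul(4, -1)))), Mul(Rational(1, 3), 5, Pow(Add(Mul(Add(5, 1), 3), Mul(3, Mul(4, -1))), 2))), -55296) = Mul(Add(Rational(2, 3), Mul(Rational(-1, 3), 5, Add(Mul(6, 3), Mul(3, -4))), Mul(Rational(1, 3), 5, Pow(Add(Mul(6, 3), Mul(3, -4)), 2))), -55296) = Mul(Add(Rational(2, 3), Mul(Rational(-1, 3), 5, Add(18, -12)), Mul(Rational(1, 3), 5, Pow(Add(18, -12), 2))), -55296) = Mul(Add(Rational(2, 3), Mul(Rational(-1, 3), 5, 6), Mul(Rational(1, 3), 5, Pow(6, 2))), -55296) = Mul(Add(Rational(2, 3), -10, Mul(Rational(1, 3), 5, 36)), -55296) = Mul(Add(Rational(2, 3), -10, 60), -55296) = Mul(Rational(152, 3), -55296) = -2801664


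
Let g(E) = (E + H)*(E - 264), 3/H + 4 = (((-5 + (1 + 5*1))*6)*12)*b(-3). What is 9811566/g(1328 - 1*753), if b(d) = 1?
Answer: 667186488/12161033 ≈ 54.863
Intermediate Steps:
H = 3/68 (H = 3/(-4 + (((-5 + (1 + 5*1))*6)*12)*1) = 3/(-4 + (((-5 + (1 + 5))*6)*12)*1) = 3/(-4 + (((-5 + 6)*6)*12)*1) = 3/(-4 + ((1*6)*12)*1) = 3/(-4 + (6*12)*1) = 3/(-4 + 72*1) = 3/(-4 + 72) = 3/68 ≈ 0.044118)
g(E) = (-264 + E)*(3/68 + E) (g(E) = (E + 3/68)*(E - 264) = (3/68 + E)*(-264 + E) = (-264 + E)*(3/68 + E))
9811566/g(1328 - 1*753) = 9811566/(-198/17 + (1328 - 1*753)**2 - 17949*(1328 - 1*753)/68) = 9811566/(-198/17 + (1328 - 753)**2 - 17949*(1328 - 753)/68) = 9811566/(-198/17 + 575**2 - 17949/68*575) = 9811566/(-198/17 + 330625 - 10320675/68) = 9811566/(12161033/68) = 9811566*(68/12161033) = 667186488/12161033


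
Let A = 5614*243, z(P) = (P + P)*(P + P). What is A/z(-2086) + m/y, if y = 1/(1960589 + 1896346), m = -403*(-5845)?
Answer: 11295161511053390043/1243256 ≈ 9.0851e+12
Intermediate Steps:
z(P) = 4*P² (z(P) = (2*P)*(2*P) = 4*P²)
m = 2355535
y = 1/3856935 ≈ 2.5927e-7
A = 1364202
A/z(-2086) + m/y = 1364202/((4*(-2086)²)) + 2355535/(1/3856935) = 1364202/((4*4351396)) + 2355535*3856935 = 1364202/17405584 + 9085145385225 = 1364202*(1/17405584) + 9085145385225 = 97443/1243256 + 9085145385225 = 11295161511053390043/1243256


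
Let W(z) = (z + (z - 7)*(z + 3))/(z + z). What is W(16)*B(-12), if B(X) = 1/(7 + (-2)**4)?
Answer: 187/736 ≈ 0.25408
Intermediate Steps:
B(X) = 1/23 (B(X) = 1/(7 + 16) = 1/23)
W(z) = (z + (-7 + z)*(3 + z))/(2*z) (W(z) = (z + (-7 + z)*(3 + z))/((2*z)) = (z + (-7 + z)*(3 + z))*(1/(2*z)) = (z + (-7 + z)*(3 + z))/(2*z))
W(16)*B(-12) = ((1/2)*(-21 + 16*(-3 + 16))/16)*(1/23) = ((1/2)*(1/16)*(-21 + 16*13))*(1/23) = ((1/2)*(1/16)*(-21 + 208))*(1/23) = ((1/2)*(1/16)*187)*(1/23) = (187/32)*(1/23) = 187/736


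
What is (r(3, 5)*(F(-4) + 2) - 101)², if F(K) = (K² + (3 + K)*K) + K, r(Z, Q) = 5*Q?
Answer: 121801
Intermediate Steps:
F(K) = K + K² + K*(3 + K) (F(K) = (K² + K*(3 + K)) + K = K + K² + K*(3 + K))
(r(3, 5)*(F(-4) + 2) - 101)² = ((5*5)*(2*(-4)*(2 - 4) + 2) - 101)² = (25*(2*(-4)*(-2) + 2) - 101)² = (25*(16 + 2) - 101)² = (25*18 - 101)² = (450 - 101)² = 349² = 121801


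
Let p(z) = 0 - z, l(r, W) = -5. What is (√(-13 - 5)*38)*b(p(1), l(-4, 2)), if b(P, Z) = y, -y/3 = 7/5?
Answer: -2394*I*√2/5 ≈ -677.13*I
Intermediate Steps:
y = -21/5 ≈ -4.2000
p(z) = -z
b(P, Z) = -21/5
(√(-13 - 5)*38)*b(p(1), l(-4, 2)) = (√(-13 - 5)*38)*(-21/5) = (√(-18)*38)*(-21/5) = ((3*I*√2)*38)*(-21/5) = (114*I*√2)*(-21/5) = -2394*I*√2/5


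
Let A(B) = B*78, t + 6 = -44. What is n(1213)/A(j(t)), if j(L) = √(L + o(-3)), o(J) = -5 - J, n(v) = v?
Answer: -1213*I*√13/2028 ≈ -2.1566*I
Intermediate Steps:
t = -50 (t = -6 - 44 = -50)
j(L) = √(-2 + L) (j(L) = √(L + (-5 - 1*(-3))) = √(L + (-5 + 3)) = √(L - 2) = √(-2 + L))
A(B) = 78*B
n(1213)/A(j(t)) = 1213/((78*√(-2 - 50))) = 1213/((78*√(-52))) = 1213/((78*(2*I*√13))) = 1213/((156*I*√13)) = 1213*(-I*√13/2028) = -1213*I*√13/2028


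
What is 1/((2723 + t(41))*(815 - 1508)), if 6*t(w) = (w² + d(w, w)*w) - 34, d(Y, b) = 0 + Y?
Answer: -1/2271423 ≈ -4.4025e-7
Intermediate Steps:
d(Y, b) = Y
t(w) = -17/3 + w²/3 (t(w) = ((w² + w*w) - 34)/6 = ((w² + w²) - 34)/6 = (2*w² - 34)/6 = (-34 + 2*w²)/6 = -17/3 + w²/3)
1/((2723 + t(41))*(815 - 1508)) = 1/((2723 + (-17/3 + (⅓)*41²))*(815 - 1508)) = 1/((2723 + (-17/3 + (⅓)*1681))*(-693)) = -1/693/(2723 + (-17/3 + 1681/3)) = -1/693/(2723 + 1664/3) = -1/693/(9833/3) = (3/9833)*(-1/693) = -1/2271423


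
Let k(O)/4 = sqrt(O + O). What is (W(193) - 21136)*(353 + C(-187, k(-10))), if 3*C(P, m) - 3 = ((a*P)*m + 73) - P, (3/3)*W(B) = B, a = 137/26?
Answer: -9228882 + 55029612*I*sqrt(5) ≈ -9.2289e+6 + 1.2305e+8*I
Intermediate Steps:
a = 137/26 (a = 137*(1/26) = 137/26 ≈ 5.2692)
W(B) = B
k(O) = 4*sqrt(2)*sqrt(O) (k(O) = 4*sqrt(O + O) = 4*sqrt(2*O) = 4*(sqrt(2)*sqrt(O)) = 4*sqrt(2)*sqrt(O))
C(P, m) = 76/3 - P/3 + 137*P*m/78 (C(P, m) = 1 + (((137*P/26)*m + 73) - P)/3 = 1 + ((137*P*m/26 + 73) - P)/3 = 1 + ((73 + 137*P*m/26) - P)/3 = 1 + (73 - P + 137*P*m/26)/3 = 1 + (73/3 - P/3 + 137*P*m/78) = 76/3 - P/3 + 137*P*m/78)
(W(193) - 21136)*(353 + C(-187, k(-10))) = (193 - 21136)*(353 + (76/3 - 1/3*(-187) + (137/78)*(-187)*(4*sqrt(2)*sqrt(-10)))) = -20943*(353 + (76/3 + 187/3 + (137/78)*(-187)*(4*sqrt(2)*(I*sqrt(10))))) = -20943*(353 + (76/3 + 187/3 + (137/78)*(-187)*(8*I*sqrt(5)))) = -20943*(353 + (76/3 + 187/3 - 102476*I*sqrt(5)/39)) = -20943*(353 + (263/3 - 102476*I*sqrt(5)/39)) = -20943*(1322/3 - 102476*I*sqrt(5)/39) = -9228882 + 55029612*I*sqrt(5)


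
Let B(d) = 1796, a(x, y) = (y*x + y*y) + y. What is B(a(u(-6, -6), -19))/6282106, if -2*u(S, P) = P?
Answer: 898/3141053 ≈ 0.00028589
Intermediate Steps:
u(S, P) = -P/2
a(x, y) = y + y² + x*y (a(x, y) = (x*y + y²) + y = (y² + x*y) + y = y + y² + x*y)
B(a(u(-6, -6), -19))/6282106 = 1796/6282106 = 1796*(1/6282106) = 898/3141053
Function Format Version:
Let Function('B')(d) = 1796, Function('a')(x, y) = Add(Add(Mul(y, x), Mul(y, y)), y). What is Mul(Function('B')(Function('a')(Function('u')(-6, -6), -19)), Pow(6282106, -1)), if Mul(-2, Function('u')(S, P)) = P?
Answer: Rational(898, 3141053) ≈ 0.00028589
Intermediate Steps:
Function('u')(S, P) = Mul(Rational(-1, 2), P)
Function('a')(x, y) = Add(y, Pow(y, 2), Mul(x, y)) (Function('a')(x, y) = Add(Add(Mul(x, y), Pow(y, 2)), y) = Add(Add(Pow(y, 2), Mul(x, y)), y) = Add(y, Pow(y, 2), Mul(x, y)))
Mul(Function('B')(Function('a')(Function('u')(-6, -6), -19)), Pow(6282106, -1)) = Mul(1796, Pow(6282106, -1)) = Mul(1796, Rational(1, 6282106)) = Rational(898, 3141053)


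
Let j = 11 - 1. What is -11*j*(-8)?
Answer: 880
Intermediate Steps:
j = 10
-11*j*(-8) = -11*10*(-8) = -110*(-8) = 880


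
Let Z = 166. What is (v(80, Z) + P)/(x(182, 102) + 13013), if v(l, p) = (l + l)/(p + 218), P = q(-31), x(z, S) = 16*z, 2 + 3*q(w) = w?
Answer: -127/191100 ≈ -0.00066457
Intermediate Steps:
q(w) = -2/3 + w/3
P = -11 (P = -2/3 + (1/3)*(-31) = -2/3 - 31/3 = -11)
v(l, p) = 2*l/(218 + p) (v(l, p) = (2*l)/(218 + p) = 2*l/(218 + p))
(v(80, Z) + P)/(x(182, 102) + 13013) = (2*80/(218 + 166) - 11)/(16*182 + 13013) = (2*80/384 - 11)/(2912 + 13013) = (2*80*(1/384) - 11)/15925 = (5/12 - 11)*(1/15925) = -127/12*1/15925 = -127/191100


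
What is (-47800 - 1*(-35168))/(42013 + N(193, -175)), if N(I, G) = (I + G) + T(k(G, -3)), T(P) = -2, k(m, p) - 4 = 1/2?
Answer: -12632/42029 ≈ -0.30055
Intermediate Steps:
k(m, p) = 9/2 (k(m, p) = 4 + 1/2 = 4 + ½ = 9/2)
N(I, G) = -2 + G + I (N(I, G) = (I + G) - 2 = (G + I) - 2 = -2 + G + I)
(-47800 - 1*(-35168))/(42013 + N(193, -175)) = (-47800 - 1*(-35168))/(42013 + (-2 - 175 + 193)) = (-47800 + 35168)/(42013 + 16) = -12632/42029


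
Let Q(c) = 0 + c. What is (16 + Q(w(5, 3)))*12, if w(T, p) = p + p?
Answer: 264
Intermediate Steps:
w(T, p) = 2*p
Q(c) = c
(16 + Q(w(5, 3)))*12 = (16 + 2*3)*12 = (16 + 6)*12 = 22*12 = 264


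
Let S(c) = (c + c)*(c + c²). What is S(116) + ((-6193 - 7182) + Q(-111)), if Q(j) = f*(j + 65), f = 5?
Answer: 3135099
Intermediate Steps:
S(c) = 2*c*(c + c²) (S(c) = (2*c)*(c + c²) = 2*c*(c + c²))
Q(j) = 325 + 5*j (Q(j) = 5*(j + 65) = 5*(65 + j) = 325 + 5*j)
S(116) + ((-6193 - 7182) + Q(-111)) = 2*116²*(1 + 116) + ((-6193 - 7182) + (325 + 5*(-111))) = 2*13456*117 + (-13375 + (325 - 555)) = 3148704 + (-13375 - 230) = 3148704 - 13605 = 3135099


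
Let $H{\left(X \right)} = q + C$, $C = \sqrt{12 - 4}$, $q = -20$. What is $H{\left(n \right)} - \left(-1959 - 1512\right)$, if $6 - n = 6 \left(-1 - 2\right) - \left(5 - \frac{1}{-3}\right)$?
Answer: $3451 + 2 \sqrt{2} \approx 3453.8$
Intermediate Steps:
$C = 2 \sqrt{2}$ ($C = \sqrt{8} = 2 \sqrt{2} \approx 2.8284$)
$n = \frac{88}{3}$ ($n = 6 - \left(6 \left(-1 - 2\right) - \left(5 - \frac{1}{-3}\right)\right) = 6 - \left(6 \left(-1 - 2\right) + \left(1 \left(- \frac{1}{3}\right) - 5\right)\right) = 6 - \left(6 \left(-3\right) - \frac{16}{3}\right) = 6 - \left(-18 - \frac{16}{3}\right) = 6 - - \frac{70}{3} = 6 + \frac{70}{3} = \frac{88}{3} \approx 29.333$)
$H{\left(X \right)} = -20 + 2 \sqrt{2}$
$H{\left(n \right)} - \left(-1959 - 1512\right) = \left(-20 + 2 \sqrt{2}\right) - \left(-1959 - 1512\right) = \left(-20 + 2 \sqrt{2}\right) - -3471 = \left(-20 + 2 \sqrt{2}\right) + 3471 = 3451 + 2 \sqrt{2}$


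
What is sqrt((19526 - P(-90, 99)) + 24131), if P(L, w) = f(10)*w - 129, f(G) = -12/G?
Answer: 2*sqrt(274405)/5 ≈ 209.53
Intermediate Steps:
P(L, w) = -129 - 6*w/5 (P(L, w) = (-12/10)*w - 129 = (-12*1/10)*w - 129 = -6*w/5 - 129 = -129 - 6*w/5)
sqrt((19526 - P(-90, 99)) + 24131) = sqrt((19526 - (-129 - 6/5*99)) + 24131) = sqrt((19526 - (-129 - 594/5)) + 24131) = sqrt((19526 - 1*(-1239/5)) + 24131) = sqrt((19526 + 1239/5) + 24131) = sqrt(98869/5 + 24131) = sqrt(219524/5) = 2*sqrt(274405)/5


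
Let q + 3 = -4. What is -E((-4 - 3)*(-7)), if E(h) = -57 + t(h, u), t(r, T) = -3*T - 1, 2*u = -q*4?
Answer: 100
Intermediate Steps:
q = -7 (q = -3 - 4 = -7)
u = 14 (u = (-1*(-7)*4)/2 = (7*4)/2 = (½)*28 = 14)
t(r, T) = -1 - 3*T
E(h) = -100 (E(h) = -57 + (-1 - 3*14) = -57 + (-1 - 42) = -57 - 43 = -100)
-E((-4 - 3)*(-7)) = -1*(-100) = 100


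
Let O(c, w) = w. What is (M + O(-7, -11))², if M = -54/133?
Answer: 2301289/17689 ≈ 130.10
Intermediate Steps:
M = -54/133 (M = -54*1/133 = -54/133 ≈ -0.40601)
(M + O(-7, -11))² = (-54/133 - 11)² = (-1517/133)² = 2301289/17689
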